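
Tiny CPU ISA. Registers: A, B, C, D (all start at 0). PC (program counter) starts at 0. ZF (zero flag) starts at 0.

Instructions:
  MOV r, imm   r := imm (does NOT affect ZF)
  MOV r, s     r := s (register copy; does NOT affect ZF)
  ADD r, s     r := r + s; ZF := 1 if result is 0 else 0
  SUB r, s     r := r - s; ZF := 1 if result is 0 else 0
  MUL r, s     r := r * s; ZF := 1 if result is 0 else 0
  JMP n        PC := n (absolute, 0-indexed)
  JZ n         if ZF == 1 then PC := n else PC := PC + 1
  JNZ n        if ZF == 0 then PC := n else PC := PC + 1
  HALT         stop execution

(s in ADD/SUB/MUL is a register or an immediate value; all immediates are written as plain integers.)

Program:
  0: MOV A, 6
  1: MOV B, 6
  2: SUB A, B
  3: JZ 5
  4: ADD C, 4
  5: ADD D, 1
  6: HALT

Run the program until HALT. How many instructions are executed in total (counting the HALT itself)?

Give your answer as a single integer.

Step 1: PC=0 exec 'MOV A, 6'. After: A=6 B=0 C=0 D=0 ZF=0 PC=1
Step 2: PC=1 exec 'MOV B, 6'. After: A=6 B=6 C=0 D=0 ZF=0 PC=2
Step 3: PC=2 exec 'SUB A, B'. After: A=0 B=6 C=0 D=0 ZF=1 PC=3
Step 4: PC=3 exec 'JZ 5'. After: A=0 B=6 C=0 D=0 ZF=1 PC=5
Step 5: PC=5 exec 'ADD D, 1'. After: A=0 B=6 C=0 D=1 ZF=0 PC=6
Step 6: PC=6 exec 'HALT'. After: A=0 B=6 C=0 D=1 ZF=0 PC=6 HALTED
Total instructions executed: 6

Answer: 6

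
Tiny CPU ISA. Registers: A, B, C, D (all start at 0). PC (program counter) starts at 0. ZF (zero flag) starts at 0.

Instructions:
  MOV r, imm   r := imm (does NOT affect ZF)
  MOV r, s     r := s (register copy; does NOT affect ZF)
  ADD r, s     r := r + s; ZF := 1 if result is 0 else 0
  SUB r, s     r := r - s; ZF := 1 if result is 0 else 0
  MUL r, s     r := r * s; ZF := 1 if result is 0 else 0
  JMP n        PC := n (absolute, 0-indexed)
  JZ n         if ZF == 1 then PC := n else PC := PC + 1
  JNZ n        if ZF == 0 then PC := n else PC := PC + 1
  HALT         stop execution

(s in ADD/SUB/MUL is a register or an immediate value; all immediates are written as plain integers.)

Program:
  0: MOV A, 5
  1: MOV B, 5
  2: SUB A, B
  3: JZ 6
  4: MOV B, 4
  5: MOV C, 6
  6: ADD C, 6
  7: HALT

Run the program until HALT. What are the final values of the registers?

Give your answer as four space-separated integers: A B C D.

Step 1: PC=0 exec 'MOV A, 5'. After: A=5 B=0 C=0 D=0 ZF=0 PC=1
Step 2: PC=1 exec 'MOV B, 5'. After: A=5 B=5 C=0 D=0 ZF=0 PC=2
Step 3: PC=2 exec 'SUB A, B'. After: A=0 B=5 C=0 D=0 ZF=1 PC=3
Step 4: PC=3 exec 'JZ 6'. After: A=0 B=5 C=0 D=0 ZF=1 PC=6
Step 5: PC=6 exec 'ADD C, 6'. After: A=0 B=5 C=6 D=0 ZF=0 PC=7
Step 6: PC=7 exec 'HALT'. After: A=0 B=5 C=6 D=0 ZF=0 PC=7 HALTED

Answer: 0 5 6 0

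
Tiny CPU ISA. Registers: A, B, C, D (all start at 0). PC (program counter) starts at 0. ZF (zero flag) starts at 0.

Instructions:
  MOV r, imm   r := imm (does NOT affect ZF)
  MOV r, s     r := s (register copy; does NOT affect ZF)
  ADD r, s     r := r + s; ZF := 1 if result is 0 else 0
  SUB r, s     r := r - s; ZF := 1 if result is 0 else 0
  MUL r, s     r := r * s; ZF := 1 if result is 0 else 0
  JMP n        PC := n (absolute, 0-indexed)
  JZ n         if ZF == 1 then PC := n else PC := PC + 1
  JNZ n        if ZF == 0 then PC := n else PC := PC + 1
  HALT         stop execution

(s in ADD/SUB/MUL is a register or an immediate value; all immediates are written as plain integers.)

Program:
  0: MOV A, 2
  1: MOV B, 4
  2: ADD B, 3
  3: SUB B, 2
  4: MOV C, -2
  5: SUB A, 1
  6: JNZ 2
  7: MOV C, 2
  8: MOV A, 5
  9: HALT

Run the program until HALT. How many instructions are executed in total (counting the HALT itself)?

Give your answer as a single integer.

Step 1: PC=0 exec 'MOV A, 2'. After: A=2 B=0 C=0 D=0 ZF=0 PC=1
Step 2: PC=1 exec 'MOV B, 4'. After: A=2 B=4 C=0 D=0 ZF=0 PC=2
Step 3: PC=2 exec 'ADD B, 3'. After: A=2 B=7 C=0 D=0 ZF=0 PC=3
Step 4: PC=3 exec 'SUB B, 2'. After: A=2 B=5 C=0 D=0 ZF=0 PC=4
Step 5: PC=4 exec 'MOV C, -2'. After: A=2 B=5 C=-2 D=0 ZF=0 PC=5
Step 6: PC=5 exec 'SUB A, 1'. After: A=1 B=5 C=-2 D=0 ZF=0 PC=6
Step 7: PC=6 exec 'JNZ 2'. After: A=1 B=5 C=-2 D=0 ZF=0 PC=2
Step 8: PC=2 exec 'ADD B, 3'. After: A=1 B=8 C=-2 D=0 ZF=0 PC=3
Step 9: PC=3 exec 'SUB B, 2'. After: A=1 B=6 C=-2 D=0 ZF=0 PC=4
Step 10: PC=4 exec 'MOV C, -2'. After: A=1 B=6 C=-2 D=0 ZF=0 PC=5
Step 11: PC=5 exec 'SUB A, 1'. After: A=0 B=6 C=-2 D=0 ZF=1 PC=6
Step 12: PC=6 exec 'JNZ 2'. After: A=0 B=6 C=-2 D=0 ZF=1 PC=7
Step 13: PC=7 exec 'MOV C, 2'. After: A=0 B=6 C=2 D=0 ZF=1 PC=8
Step 14: PC=8 exec 'MOV A, 5'. After: A=5 B=6 C=2 D=0 ZF=1 PC=9
Step 15: PC=9 exec 'HALT'. After: A=5 B=6 C=2 D=0 ZF=1 PC=9 HALTED
Total instructions executed: 15

Answer: 15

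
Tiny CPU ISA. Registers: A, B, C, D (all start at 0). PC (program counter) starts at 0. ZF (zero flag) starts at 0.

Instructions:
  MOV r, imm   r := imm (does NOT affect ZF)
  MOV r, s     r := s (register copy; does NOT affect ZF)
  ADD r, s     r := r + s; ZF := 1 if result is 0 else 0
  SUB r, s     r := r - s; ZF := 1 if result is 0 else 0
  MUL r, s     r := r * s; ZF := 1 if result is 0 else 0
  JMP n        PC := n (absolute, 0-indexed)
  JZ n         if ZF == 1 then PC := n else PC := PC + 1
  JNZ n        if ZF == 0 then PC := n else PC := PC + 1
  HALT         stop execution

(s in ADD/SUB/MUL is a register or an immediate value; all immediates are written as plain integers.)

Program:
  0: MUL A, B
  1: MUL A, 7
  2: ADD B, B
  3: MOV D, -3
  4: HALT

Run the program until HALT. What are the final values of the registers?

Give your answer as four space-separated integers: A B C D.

Answer: 0 0 0 -3

Derivation:
Step 1: PC=0 exec 'MUL A, B'. After: A=0 B=0 C=0 D=0 ZF=1 PC=1
Step 2: PC=1 exec 'MUL A, 7'. After: A=0 B=0 C=0 D=0 ZF=1 PC=2
Step 3: PC=2 exec 'ADD B, B'. After: A=0 B=0 C=0 D=0 ZF=1 PC=3
Step 4: PC=3 exec 'MOV D, -3'. After: A=0 B=0 C=0 D=-3 ZF=1 PC=4
Step 5: PC=4 exec 'HALT'. After: A=0 B=0 C=0 D=-3 ZF=1 PC=4 HALTED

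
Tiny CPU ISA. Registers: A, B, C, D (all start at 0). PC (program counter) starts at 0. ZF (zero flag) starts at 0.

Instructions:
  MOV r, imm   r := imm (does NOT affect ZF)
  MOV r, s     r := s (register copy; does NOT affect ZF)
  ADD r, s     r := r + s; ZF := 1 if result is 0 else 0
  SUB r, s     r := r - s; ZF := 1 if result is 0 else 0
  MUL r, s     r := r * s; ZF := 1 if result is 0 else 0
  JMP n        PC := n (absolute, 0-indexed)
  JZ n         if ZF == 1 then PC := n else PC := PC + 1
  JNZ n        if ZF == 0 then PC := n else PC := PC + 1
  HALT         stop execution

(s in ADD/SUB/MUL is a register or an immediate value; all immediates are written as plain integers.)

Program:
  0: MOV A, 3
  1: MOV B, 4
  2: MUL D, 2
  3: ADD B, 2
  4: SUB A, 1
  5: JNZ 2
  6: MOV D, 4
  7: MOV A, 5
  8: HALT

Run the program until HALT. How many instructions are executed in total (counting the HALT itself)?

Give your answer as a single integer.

Step 1: PC=0 exec 'MOV A, 3'. After: A=3 B=0 C=0 D=0 ZF=0 PC=1
Step 2: PC=1 exec 'MOV B, 4'. After: A=3 B=4 C=0 D=0 ZF=0 PC=2
Step 3: PC=2 exec 'MUL D, 2'. After: A=3 B=4 C=0 D=0 ZF=1 PC=3
Step 4: PC=3 exec 'ADD B, 2'. After: A=3 B=6 C=0 D=0 ZF=0 PC=4
Step 5: PC=4 exec 'SUB A, 1'. After: A=2 B=6 C=0 D=0 ZF=0 PC=5
Step 6: PC=5 exec 'JNZ 2'. After: A=2 B=6 C=0 D=0 ZF=0 PC=2
Step 7: PC=2 exec 'MUL D, 2'. After: A=2 B=6 C=0 D=0 ZF=1 PC=3
Step 8: PC=3 exec 'ADD B, 2'. After: A=2 B=8 C=0 D=0 ZF=0 PC=4
Step 9: PC=4 exec 'SUB A, 1'. After: A=1 B=8 C=0 D=0 ZF=0 PC=5
Step 10: PC=5 exec 'JNZ 2'. After: A=1 B=8 C=0 D=0 ZF=0 PC=2
Step 11: PC=2 exec 'MUL D, 2'. After: A=1 B=8 C=0 D=0 ZF=1 PC=3
Step 12: PC=3 exec 'ADD B, 2'. After: A=1 B=10 C=0 D=0 ZF=0 PC=4
Step 13: PC=4 exec 'SUB A, 1'. After: A=0 B=10 C=0 D=0 ZF=1 PC=5
Step 14: PC=5 exec 'JNZ 2'. After: A=0 B=10 C=0 D=0 ZF=1 PC=6
Step 15: PC=6 exec 'MOV D, 4'. After: A=0 B=10 C=0 D=4 ZF=1 PC=7
Step 16: PC=7 exec 'MOV A, 5'. After: A=5 B=10 C=0 D=4 ZF=1 PC=8
Step 17: PC=8 exec 'HALT'. After: A=5 B=10 C=0 D=4 ZF=1 PC=8 HALTED
Total instructions executed: 17

Answer: 17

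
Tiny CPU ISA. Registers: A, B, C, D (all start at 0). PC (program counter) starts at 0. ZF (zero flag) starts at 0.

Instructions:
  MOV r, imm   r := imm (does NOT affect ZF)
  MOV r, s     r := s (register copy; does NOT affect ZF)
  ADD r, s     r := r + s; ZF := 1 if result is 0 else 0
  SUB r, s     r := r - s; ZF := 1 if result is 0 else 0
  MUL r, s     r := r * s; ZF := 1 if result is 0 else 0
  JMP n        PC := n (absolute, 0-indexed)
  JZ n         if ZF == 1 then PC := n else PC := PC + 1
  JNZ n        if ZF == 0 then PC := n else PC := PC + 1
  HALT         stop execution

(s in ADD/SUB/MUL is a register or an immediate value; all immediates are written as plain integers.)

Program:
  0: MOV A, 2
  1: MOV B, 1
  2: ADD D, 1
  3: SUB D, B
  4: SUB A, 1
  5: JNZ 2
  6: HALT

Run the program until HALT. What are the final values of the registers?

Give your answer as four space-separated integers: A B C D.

Answer: 0 1 0 0

Derivation:
Step 1: PC=0 exec 'MOV A, 2'. After: A=2 B=0 C=0 D=0 ZF=0 PC=1
Step 2: PC=1 exec 'MOV B, 1'. After: A=2 B=1 C=0 D=0 ZF=0 PC=2
Step 3: PC=2 exec 'ADD D, 1'. After: A=2 B=1 C=0 D=1 ZF=0 PC=3
Step 4: PC=3 exec 'SUB D, B'. After: A=2 B=1 C=0 D=0 ZF=1 PC=4
Step 5: PC=4 exec 'SUB A, 1'. After: A=1 B=1 C=0 D=0 ZF=0 PC=5
Step 6: PC=5 exec 'JNZ 2'. After: A=1 B=1 C=0 D=0 ZF=0 PC=2
Step 7: PC=2 exec 'ADD D, 1'. After: A=1 B=1 C=0 D=1 ZF=0 PC=3
Step 8: PC=3 exec 'SUB D, B'. After: A=1 B=1 C=0 D=0 ZF=1 PC=4
Step 9: PC=4 exec 'SUB A, 1'. After: A=0 B=1 C=0 D=0 ZF=1 PC=5
Step 10: PC=5 exec 'JNZ 2'. After: A=0 B=1 C=0 D=0 ZF=1 PC=6
Step 11: PC=6 exec 'HALT'. After: A=0 B=1 C=0 D=0 ZF=1 PC=6 HALTED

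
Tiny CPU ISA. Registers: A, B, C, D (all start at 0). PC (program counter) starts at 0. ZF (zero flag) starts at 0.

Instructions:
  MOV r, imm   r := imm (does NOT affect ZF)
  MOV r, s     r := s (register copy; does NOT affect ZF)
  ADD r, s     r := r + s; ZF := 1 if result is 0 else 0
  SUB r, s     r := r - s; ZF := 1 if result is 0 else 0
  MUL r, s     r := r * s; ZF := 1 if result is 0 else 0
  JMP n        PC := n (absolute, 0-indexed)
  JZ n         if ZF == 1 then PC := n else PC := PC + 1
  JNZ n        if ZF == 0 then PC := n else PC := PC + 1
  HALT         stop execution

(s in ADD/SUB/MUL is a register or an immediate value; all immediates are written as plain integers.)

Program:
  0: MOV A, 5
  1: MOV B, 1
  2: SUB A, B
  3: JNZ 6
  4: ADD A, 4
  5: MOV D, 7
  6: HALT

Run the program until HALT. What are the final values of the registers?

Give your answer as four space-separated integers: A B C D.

Step 1: PC=0 exec 'MOV A, 5'. After: A=5 B=0 C=0 D=0 ZF=0 PC=1
Step 2: PC=1 exec 'MOV B, 1'. After: A=5 B=1 C=0 D=0 ZF=0 PC=2
Step 3: PC=2 exec 'SUB A, B'. After: A=4 B=1 C=0 D=0 ZF=0 PC=3
Step 4: PC=3 exec 'JNZ 6'. After: A=4 B=1 C=0 D=0 ZF=0 PC=6
Step 5: PC=6 exec 'HALT'. After: A=4 B=1 C=0 D=0 ZF=0 PC=6 HALTED

Answer: 4 1 0 0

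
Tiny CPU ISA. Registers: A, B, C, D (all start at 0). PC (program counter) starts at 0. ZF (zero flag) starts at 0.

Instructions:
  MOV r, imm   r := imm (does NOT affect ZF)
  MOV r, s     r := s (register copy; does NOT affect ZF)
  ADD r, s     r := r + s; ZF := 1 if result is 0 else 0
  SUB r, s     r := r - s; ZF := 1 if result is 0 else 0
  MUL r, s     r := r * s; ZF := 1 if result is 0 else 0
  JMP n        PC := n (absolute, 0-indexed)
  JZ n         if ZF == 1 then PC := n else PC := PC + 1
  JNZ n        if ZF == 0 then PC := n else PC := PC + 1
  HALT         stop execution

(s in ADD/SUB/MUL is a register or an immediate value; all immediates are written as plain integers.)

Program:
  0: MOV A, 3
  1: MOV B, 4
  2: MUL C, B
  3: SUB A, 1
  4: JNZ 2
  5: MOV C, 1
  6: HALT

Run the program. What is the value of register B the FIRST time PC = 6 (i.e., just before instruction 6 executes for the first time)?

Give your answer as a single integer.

Step 1: PC=0 exec 'MOV A, 3'. After: A=3 B=0 C=0 D=0 ZF=0 PC=1
Step 2: PC=1 exec 'MOV B, 4'. After: A=3 B=4 C=0 D=0 ZF=0 PC=2
Step 3: PC=2 exec 'MUL C, B'. After: A=3 B=4 C=0 D=0 ZF=1 PC=3
Step 4: PC=3 exec 'SUB A, 1'. After: A=2 B=4 C=0 D=0 ZF=0 PC=4
Step 5: PC=4 exec 'JNZ 2'. After: A=2 B=4 C=0 D=0 ZF=0 PC=2
Step 6: PC=2 exec 'MUL C, B'. After: A=2 B=4 C=0 D=0 ZF=1 PC=3
Step 7: PC=3 exec 'SUB A, 1'. After: A=1 B=4 C=0 D=0 ZF=0 PC=4
Step 8: PC=4 exec 'JNZ 2'. After: A=1 B=4 C=0 D=0 ZF=0 PC=2
Step 9: PC=2 exec 'MUL C, B'. After: A=1 B=4 C=0 D=0 ZF=1 PC=3
Step 10: PC=3 exec 'SUB A, 1'. After: A=0 B=4 C=0 D=0 ZF=1 PC=4
Step 11: PC=4 exec 'JNZ 2'. After: A=0 B=4 C=0 D=0 ZF=1 PC=5
Step 12: PC=5 exec 'MOV C, 1'. After: A=0 B=4 C=1 D=0 ZF=1 PC=6
First time PC=6: B=4

4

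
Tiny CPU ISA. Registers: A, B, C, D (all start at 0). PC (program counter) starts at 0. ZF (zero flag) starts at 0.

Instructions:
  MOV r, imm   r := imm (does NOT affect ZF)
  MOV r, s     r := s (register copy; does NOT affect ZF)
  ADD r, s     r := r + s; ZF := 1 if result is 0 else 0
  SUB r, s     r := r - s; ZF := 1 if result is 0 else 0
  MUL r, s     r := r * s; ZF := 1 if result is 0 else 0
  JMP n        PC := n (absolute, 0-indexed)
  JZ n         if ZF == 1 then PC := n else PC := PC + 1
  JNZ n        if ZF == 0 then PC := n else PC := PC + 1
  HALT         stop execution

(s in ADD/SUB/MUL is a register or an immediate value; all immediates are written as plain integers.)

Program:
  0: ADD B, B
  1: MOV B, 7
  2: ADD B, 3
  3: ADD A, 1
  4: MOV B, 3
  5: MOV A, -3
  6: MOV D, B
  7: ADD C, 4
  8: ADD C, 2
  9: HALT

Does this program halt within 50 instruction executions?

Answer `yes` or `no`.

Step 1: PC=0 exec 'ADD B, B'. After: A=0 B=0 C=0 D=0 ZF=1 PC=1
Step 2: PC=1 exec 'MOV B, 7'. After: A=0 B=7 C=0 D=0 ZF=1 PC=2
Step 3: PC=2 exec 'ADD B, 3'. After: A=0 B=10 C=0 D=0 ZF=0 PC=3
Step 4: PC=3 exec 'ADD A, 1'. After: A=1 B=10 C=0 D=0 ZF=0 PC=4
Step 5: PC=4 exec 'MOV B, 3'. After: A=1 B=3 C=0 D=0 ZF=0 PC=5
Step 6: PC=5 exec 'MOV A, -3'. After: A=-3 B=3 C=0 D=0 ZF=0 PC=6
Step 7: PC=6 exec 'MOV D, B'. After: A=-3 B=3 C=0 D=3 ZF=0 PC=7
Step 8: PC=7 exec 'ADD C, 4'. After: A=-3 B=3 C=4 D=3 ZF=0 PC=8
Step 9: PC=8 exec 'ADD C, 2'. After: A=-3 B=3 C=6 D=3 ZF=0 PC=9
Step 10: PC=9 exec 'HALT'. After: A=-3 B=3 C=6 D=3 ZF=0 PC=9 HALTED

Answer: yes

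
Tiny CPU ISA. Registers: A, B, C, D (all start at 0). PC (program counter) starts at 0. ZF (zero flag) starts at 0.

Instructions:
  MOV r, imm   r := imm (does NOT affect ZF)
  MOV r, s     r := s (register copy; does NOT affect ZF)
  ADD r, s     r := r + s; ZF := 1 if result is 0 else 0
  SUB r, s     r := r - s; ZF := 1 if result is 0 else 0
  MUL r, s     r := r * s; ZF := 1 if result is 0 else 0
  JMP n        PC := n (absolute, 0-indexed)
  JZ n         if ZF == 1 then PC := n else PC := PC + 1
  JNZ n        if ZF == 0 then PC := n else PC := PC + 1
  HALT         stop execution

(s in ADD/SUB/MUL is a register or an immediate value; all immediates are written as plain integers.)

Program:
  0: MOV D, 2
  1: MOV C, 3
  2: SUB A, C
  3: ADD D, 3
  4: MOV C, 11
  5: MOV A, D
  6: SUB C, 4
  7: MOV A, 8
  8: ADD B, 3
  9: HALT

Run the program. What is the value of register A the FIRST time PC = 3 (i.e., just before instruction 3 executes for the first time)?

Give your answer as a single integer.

Step 1: PC=0 exec 'MOV D, 2'. After: A=0 B=0 C=0 D=2 ZF=0 PC=1
Step 2: PC=1 exec 'MOV C, 3'. After: A=0 B=0 C=3 D=2 ZF=0 PC=2
Step 3: PC=2 exec 'SUB A, C'. After: A=-3 B=0 C=3 D=2 ZF=0 PC=3
First time PC=3: A=-3

-3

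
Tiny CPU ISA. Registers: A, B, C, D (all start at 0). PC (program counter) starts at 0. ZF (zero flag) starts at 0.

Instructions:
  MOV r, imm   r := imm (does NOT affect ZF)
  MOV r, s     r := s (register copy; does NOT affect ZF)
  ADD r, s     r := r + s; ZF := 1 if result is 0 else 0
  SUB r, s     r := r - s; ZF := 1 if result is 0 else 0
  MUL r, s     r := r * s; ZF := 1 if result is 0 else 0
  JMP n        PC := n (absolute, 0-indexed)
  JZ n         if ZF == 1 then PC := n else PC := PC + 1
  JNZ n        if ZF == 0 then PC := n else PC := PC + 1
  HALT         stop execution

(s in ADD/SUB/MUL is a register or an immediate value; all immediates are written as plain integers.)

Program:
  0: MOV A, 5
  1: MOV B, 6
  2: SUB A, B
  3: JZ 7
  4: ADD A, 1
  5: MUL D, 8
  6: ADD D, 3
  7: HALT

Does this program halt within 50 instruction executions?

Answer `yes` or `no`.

Answer: yes

Derivation:
Step 1: PC=0 exec 'MOV A, 5'. After: A=5 B=0 C=0 D=0 ZF=0 PC=1
Step 2: PC=1 exec 'MOV B, 6'. After: A=5 B=6 C=0 D=0 ZF=0 PC=2
Step 3: PC=2 exec 'SUB A, B'. After: A=-1 B=6 C=0 D=0 ZF=0 PC=3
Step 4: PC=3 exec 'JZ 7'. After: A=-1 B=6 C=0 D=0 ZF=0 PC=4
Step 5: PC=4 exec 'ADD A, 1'. After: A=0 B=6 C=0 D=0 ZF=1 PC=5
Step 6: PC=5 exec 'MUL D, 8'. After: A=0 B=6 C=0 D=0 ZF=1 PC=6
Step 7: PC=6 exec 'ADD D, 3'. After: A=0 B=6 C=0 D=3 ZF=0 PC=7
Step 8: PC=7 exec 'HALT'. After: A=0 B=6 C=0 D=3 ZF=0 PC=7 HALTED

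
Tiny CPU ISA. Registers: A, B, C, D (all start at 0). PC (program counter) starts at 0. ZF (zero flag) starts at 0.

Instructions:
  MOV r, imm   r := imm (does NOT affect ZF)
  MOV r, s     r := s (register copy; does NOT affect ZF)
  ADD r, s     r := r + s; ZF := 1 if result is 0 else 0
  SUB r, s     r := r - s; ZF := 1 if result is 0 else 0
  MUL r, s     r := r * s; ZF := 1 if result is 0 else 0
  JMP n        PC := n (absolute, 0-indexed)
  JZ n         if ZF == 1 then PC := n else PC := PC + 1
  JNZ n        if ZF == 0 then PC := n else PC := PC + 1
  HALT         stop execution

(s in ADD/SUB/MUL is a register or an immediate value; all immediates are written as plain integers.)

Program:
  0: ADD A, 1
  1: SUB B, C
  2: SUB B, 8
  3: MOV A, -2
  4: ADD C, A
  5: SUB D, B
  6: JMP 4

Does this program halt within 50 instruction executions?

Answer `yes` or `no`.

Answer: no

Derivation:
Step 1: PC=0 exec 'ADD A, 1'. After: A=1 B=0 C=0 D=0 ZF=0 PC=1
Step 2: PC=1 exec 'SUB B, C'. After: A=1 B=0 C=0 D=0 ZF=1 PC=2
Step 3: PC=2 exec 'SUB B, 8'. After: A=1 B=-8 C=0 D=0 ZF=0 PC=3
Step 4: PC=3 exec 'MOV A, -2'. After: A=-2 B=-8 C=0 D=0 ZF=0 PC=4
Step 5: PC=4 exec 'ADD C, A'. After: A=-2 B=-8 C=-2 D=0 ZF=0 PC=5
Step 6: PC=5 exec 'SUB D, B'. After: A=-2 B=-8 C=-2 D=8 ZF=0 PC=6
Step 7: PC=6 exec 'JMP 4'. After: A=-2 B=-8 C=-2 D=8 ZF=0 PC=4
Step 8: PC=4 exec 'ADD C, A'. After: A=-2 B=-8 C=-4 D=8 ZF=0 PC=5
Step 9: PC=5 exec 'SUB D, B'. After: A=-2 B=-8 C=-4 D=16 ZF=0 PC=6
Step 10: PC=6 exec 'JMP 4'. After: A=-2 B=-8 C=-4 D=16 ZF=0 PC=4
Step 11: PC=4 exec 'ADD C, A'. After: A=-2 B=-8 C=-6 D=16 ZF=0 PC=5
Step 12: PC=5 exec 'SUB D, B'. After: A=-2 B=-8 C=-6 D=24 ZF=0 PC=6
Step 13: PC=6 exec 'JMP 4'. After: A=-2 B=-8 C=-6 D=24 ZF=0 PC=4
Step 14: PC=4 exec 'ADD C, A'. After: A=-2 B=-8 C=-8 D=24 ZF=0 PC=5
Step 15: PC=5 exec 'SUB D, B'. After: A=-2 B=-8 C=-8 D=32 ZF=0 PC=6
After 50 steps: not halted. PC revisits the same instructions with no path to HALT; will never halt.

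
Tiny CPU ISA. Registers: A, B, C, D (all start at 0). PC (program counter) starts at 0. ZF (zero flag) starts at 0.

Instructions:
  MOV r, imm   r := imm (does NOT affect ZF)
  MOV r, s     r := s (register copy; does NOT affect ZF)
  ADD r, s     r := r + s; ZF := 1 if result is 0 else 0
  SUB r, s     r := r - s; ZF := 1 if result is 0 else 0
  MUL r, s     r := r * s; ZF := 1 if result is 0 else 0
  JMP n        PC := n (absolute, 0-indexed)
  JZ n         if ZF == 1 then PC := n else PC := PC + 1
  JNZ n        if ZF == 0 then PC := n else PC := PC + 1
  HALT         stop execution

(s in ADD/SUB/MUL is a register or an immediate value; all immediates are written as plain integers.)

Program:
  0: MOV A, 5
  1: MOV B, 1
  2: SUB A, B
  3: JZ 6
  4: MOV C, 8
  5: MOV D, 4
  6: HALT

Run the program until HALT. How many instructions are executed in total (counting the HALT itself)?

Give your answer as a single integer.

Step 1: PC=0 exec 'MOV A, 5'. After: A=5 B=0 C=0 D=0 ZF=0 PC=1
Step 2: PC=1 exec 'MOV B, 1'. After: A=5 B=1 C=0 D=0 ZF=0 PC=2
Step 3: PC=2 exec 'SUB A, B'. After: A=4 B=1 C=0 D=0 ZF=0 PC=3
Step 4: PC=3 exec 'JZ 6'. After: A=4 B=1 C=0 D=0 ZF=0 PC=4
Step 5: PC=4 exec 'MOV C, 8'. After: A=4 B=1 C=8 D=0 ZF=0 PC=5
Step 6: PC=5 exec 'MOV D, 4'. After: A=4 B=1 C=8 D=4 ZF=0 PC=6
Step 7: PC=6 exec 'HALT'. After: A=4 B=1 C=8 D=4 ZF=0 PC=6 HALTED
Total instructions executed: 7

Answer: 7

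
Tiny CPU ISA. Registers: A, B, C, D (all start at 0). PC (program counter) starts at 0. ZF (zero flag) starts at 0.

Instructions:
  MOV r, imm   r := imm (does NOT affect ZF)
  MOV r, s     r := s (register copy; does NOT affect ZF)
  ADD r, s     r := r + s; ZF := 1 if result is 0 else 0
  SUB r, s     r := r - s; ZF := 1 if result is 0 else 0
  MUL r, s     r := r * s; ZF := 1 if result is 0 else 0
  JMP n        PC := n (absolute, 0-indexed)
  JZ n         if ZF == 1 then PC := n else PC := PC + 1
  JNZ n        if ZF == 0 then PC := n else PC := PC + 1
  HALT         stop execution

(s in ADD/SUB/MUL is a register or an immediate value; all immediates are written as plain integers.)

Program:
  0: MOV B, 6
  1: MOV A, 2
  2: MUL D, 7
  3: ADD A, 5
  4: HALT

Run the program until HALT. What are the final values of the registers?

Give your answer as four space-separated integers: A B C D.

Step 1: PC=0 exec 'MOV B, 6'. After: A=0 B=6 C=0 D=0 ZF=0 PC=1
Step 2: PC=1 exec 'MOV A, 2'. After: A=2 B=6 C=0 D=0 ZF=0 PC=2
Step 3: PC=2 exec 'MUL D, 7'. After: A=2 B=6 C=0 D=0 ZF=1 PC=3
Step 4: PC=3 exec 'ADD A, 5'. After: A=7 B=6 C=0 D=0 ZF=0 PC=4
Step 5: PC=4 exec 'HALT'. After: A=7 B=6 C=0 D=0 ZF=0 PC=4 HALTED

Answer: 7 6 0 0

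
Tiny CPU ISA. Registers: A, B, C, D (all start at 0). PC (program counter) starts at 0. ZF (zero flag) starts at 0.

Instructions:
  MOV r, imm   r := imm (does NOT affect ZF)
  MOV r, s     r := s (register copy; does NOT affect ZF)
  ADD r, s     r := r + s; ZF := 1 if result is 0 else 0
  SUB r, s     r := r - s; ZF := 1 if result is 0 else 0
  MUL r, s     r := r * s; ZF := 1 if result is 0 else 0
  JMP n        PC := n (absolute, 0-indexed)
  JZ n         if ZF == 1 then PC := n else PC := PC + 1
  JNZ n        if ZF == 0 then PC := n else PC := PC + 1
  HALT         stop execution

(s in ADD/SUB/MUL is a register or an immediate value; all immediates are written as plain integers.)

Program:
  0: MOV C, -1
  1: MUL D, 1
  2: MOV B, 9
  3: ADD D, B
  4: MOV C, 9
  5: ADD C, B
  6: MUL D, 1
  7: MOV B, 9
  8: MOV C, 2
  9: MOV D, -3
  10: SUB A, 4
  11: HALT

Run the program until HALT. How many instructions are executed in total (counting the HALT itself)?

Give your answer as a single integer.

Answer: 12

Derivation:
Step 1: PC=0 exec 'MOV C, -1'. After: A=0 B=0 C=-1 D=0 ZF=0 PC=1
Step 2: PC=1 exec 'MUL D, 1'. After: A=0 B=0 C=-1 D=0 ZF=1 PC=2
Step 3: PC=2 exec 'MOV B, 9'. After: A=0 B=9 C=-1 D=0 ZF=1 PC=3
Step 4: PC=3 exec 'ADD D, B'. After: A=0 B=9 C=-1 D=9 ZF=0 PC=4
Step 5: PC=4 exec 'MOV C, 9'. After: A=0 B=9 C=9 D=9 ZF=0 PC=5
Step 6: PC=5 exec 'ADD C, B'. After: A=0 B=9 C=18 D=9 ZF=0 PC=6
Step 7: PC=6 exec 'MUL D, 1'. After: A=0 B=9 C=18 D=9 ZF=0 PC=7
Step 8: PC=7 exec 'MOV B, 9'. After: A=0 B=9 C=18 D=9 ZF=0 PC=8
Step 9: PC=8 exec 'MOV C, 2'. After: A=0 B=9 C=2 D=9 ZF=0 PC=9
Step 10: PC=9 exec 'MOV D, -3'. After: A=0 B=9 C=2 D=-3 ZF=0 PC=10
Step 11: PC=10 exec 'SUB A, 4'. After: A=-4 B=9 C=2 D=-3 ZF=0 PC=11
Step 12: PC=11 exec 'HALT'. After: A=-4 B=9 C=2 D=-3 ZF=0 PC=11 HALTED
Total instructions executed: 12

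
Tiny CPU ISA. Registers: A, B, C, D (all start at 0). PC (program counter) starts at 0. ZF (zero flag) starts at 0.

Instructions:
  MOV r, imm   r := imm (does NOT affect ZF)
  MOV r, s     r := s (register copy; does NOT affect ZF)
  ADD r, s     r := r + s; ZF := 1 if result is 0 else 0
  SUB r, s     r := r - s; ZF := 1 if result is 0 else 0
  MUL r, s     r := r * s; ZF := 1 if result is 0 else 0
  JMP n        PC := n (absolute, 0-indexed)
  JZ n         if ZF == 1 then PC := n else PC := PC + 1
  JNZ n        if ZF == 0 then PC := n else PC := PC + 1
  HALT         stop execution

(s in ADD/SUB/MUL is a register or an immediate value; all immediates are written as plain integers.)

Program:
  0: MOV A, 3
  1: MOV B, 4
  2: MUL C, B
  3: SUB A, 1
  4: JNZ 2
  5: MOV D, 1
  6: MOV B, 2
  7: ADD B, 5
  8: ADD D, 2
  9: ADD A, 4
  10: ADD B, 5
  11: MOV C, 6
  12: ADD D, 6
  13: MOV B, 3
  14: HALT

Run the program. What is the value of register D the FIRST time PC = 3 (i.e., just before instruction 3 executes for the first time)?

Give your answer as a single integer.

Step 1: PC=0 exec 'MOV A, 3'. After: A=3 B=0 C=0 D=0 ZF=0 PC=1
Step 2: PC=1 exec 'MOV B, 4'. After: A=3 B=4 C=0 D=0 ZF=0 PC=2
Step 3: PC=2 exec 'MUL C, B'. After: A=3 B=4 C=0 D=0 ZF=1 PC=3
First time PC=3: D=0

0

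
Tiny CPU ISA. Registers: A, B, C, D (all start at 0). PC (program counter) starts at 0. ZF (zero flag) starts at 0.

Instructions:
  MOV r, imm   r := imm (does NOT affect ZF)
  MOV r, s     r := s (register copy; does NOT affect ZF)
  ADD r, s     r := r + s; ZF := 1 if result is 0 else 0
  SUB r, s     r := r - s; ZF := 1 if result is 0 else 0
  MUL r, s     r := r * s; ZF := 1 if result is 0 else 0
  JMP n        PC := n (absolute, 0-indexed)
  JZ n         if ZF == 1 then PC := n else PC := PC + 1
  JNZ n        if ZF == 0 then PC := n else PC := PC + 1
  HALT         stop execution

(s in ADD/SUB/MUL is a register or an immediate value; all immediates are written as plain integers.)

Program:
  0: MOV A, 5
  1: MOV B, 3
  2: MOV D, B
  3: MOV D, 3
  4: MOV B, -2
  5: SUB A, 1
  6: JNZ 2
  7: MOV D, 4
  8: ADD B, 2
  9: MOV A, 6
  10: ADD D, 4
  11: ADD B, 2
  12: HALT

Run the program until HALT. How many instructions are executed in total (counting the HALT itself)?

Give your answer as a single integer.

Step 1: PC=0 exec 'MOV A, 5'. After: A=5 B=0 C=0 D=0 ZF=0 PC=1
Step 2: PC=1 exec 'MOV B, 3'. After: A=5 B=3 C=0 D=0 ZF=0 PC=2
Step 3: PC=2 exec 'MOV D, B'. After: A=5 B=3 C=0 D=3 ZF=0 PC=3
Step 4: PC=3 exec 'MOV D, 3'. After: A=5 B=3 C=0 D=3 ZF=0 PC=4
Step 5: PC=4 exec 'MOV B, -2'. After: A=5 B=-2 C=0 D=3 ZF=0 PC=5
Step 6: PC=5 exec 'SUB A, 1'. After: A=4 B=-2 C=0 D=3 ZF=0 PC=6
Step 7: PC=6 exec 'JNZ 2'. After: A=4 B=-2 C=0 D=3 ZF=0 PC=2
Step 8: PC=2 exec 'MOV D, B'. After: A=4 B=-2 C=0 D=-2 ZF=0 PC=3
Step 9: PC=3 exec 'MOV D, 3'. After: A=4 B=-2 C=0 D=3 ZF=0 PC=4
Step 10: PC=4 exec 'MOV B, -2'. After: A=4 B=-2 C=0 D=3 ZF=0 PC=5
Step 11: PC=5 exec 'SUB A, 1'. After: A=3 B=-2 C=0 D=3 ZF=0 PC=6
Step 12: PC=6 exec 'JNZ 2'. After: A=3 B=-2 C=0 D=3 ZF=0 PC=2
Step 13: PC=2 exec 'MOV D, B'. After: A=3 B=-2 C=0 D=-2 ZF=0 PC=3
Step 14: PC=3 exec 'MOV D, 3'. After: A=3 B=-2 C=0 D=3 ZF=0 PC=4
Step 15: PC=4 exec 'MOV B, -2'. After: A=3 B=-2 C=0 D=3 ZF=0 PC=5
Step 16: PC=5 exec 'SUB A, 1'. After: A=2 B=-2 C=0 D=3 ZF=0 PC=6
Step 17: PC=6 exec 'JNZ 2'. After: A=2 B=-2 C=0 D=3 ZF=0 PC=2
Step 18: PC=2 exec 'MOV D, B'. After: A=2 B=-2 C=0 D=-2 ZF=0 PC=3
Step 19: PC=3 exec 'MOV D, 3'. After: A=2 B=-2 C=0 D=3 ZF=0 PC=4
Step 20: PC=4 exec 'MOV B, -2'. After: A=2 B=-2 C=0 D=3 ZF=0 PC=5
Step 21: PC=5 exec 'SUB A, 1'. After: A=1 B=-2 C=0 D=3 ZF=0 PC=6
Step 22: PC=6 exec 'JNZ 2'. After: A=1 B=-2 C=0 D=3 ZF=0 PC=2
Step 23: PC=2 exec 'MOV D, B'. After: A=1 B=-2 C=0 D=-2 ZF=0 PC=3
Step 24: PC=3 exec 'MOV D, 3'. After: A=1 B=-2 C=0 D=3 ZF=0 PC=4
Step 25: PC=4 exec 'MOV B, -2'. After: A=1 B=-2 C=0 D=3 ZF=0 PC=5
Step 26: PC=5 exec 'SUB A, 1'. After: A=0 B=-2 C=0 D=3 ZF=1 PC=6
Step 27: PC=6 exec 'JNZ 2'. After: A=0 B=-2 C=0 D=3 ZF=1 PC=7
Step 28: PC=7 exec 'MOV D, 4'. After: A=0 B=-2 C=0 D=4 ZF=1 PC=8
Step 29: PC=8 exec 'ADD B, 2'. After: A=0 B=0 C=0 D=4 ZF=1 PC=9
Step 30: PC=9 exec 'MOV A, 6'. After: A=6 B=0 C=0 D=4 ZF=1 PC=10
Step 31: PC=10 exec 'ADD D, 4'. After: A=6 B=0 C=0 D=8 ZF=0 PC=11
Step 32: PC=11 exec 'ADD B, 2'. After: A=6 B=2 C=0 D=8 ZF=0 PC=12
Step 33: PC=12 exec 'HALT'. After: A=6 B=2 C=0 D=8 ZF=0 PC=12 HALTED
Total instructions executed: 33

Answer: 33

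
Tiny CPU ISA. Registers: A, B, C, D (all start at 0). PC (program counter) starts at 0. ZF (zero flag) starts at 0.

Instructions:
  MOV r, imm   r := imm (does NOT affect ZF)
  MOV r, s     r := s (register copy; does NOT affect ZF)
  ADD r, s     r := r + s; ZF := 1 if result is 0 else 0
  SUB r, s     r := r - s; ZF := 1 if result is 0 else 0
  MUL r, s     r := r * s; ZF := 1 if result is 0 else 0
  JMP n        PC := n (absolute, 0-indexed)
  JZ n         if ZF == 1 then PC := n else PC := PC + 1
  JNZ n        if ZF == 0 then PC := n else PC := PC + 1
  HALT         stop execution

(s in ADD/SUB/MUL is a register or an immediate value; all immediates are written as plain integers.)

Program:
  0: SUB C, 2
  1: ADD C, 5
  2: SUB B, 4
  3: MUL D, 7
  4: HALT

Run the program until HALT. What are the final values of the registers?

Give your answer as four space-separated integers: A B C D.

Step 1: PC=0 exec 'SUB C, 2'. After: A=0 B=0 C=-2 D=0 ZF=0 PC=1
Step 2: PC=1 exec 'ADD C, 5'. After: A=0 B=0 C=3 D=0 ZF=0 PC=2
Step 3: PC=2 exec 'SUB B, 4'. After: A=0 B=-4 C=3 D=0 ZF=0 PC=3
Step 4: PC=3 exec 'MUL D, 7'. After: A=0 B=-4 C=3 D=0 ZF=1 PC=4
Step 5: PC=4 exec 'HALT'. After: A=0 B=-4 C=3 D=0 ZF=1 PC=4 HALTED

Answer: 0 -4 3 0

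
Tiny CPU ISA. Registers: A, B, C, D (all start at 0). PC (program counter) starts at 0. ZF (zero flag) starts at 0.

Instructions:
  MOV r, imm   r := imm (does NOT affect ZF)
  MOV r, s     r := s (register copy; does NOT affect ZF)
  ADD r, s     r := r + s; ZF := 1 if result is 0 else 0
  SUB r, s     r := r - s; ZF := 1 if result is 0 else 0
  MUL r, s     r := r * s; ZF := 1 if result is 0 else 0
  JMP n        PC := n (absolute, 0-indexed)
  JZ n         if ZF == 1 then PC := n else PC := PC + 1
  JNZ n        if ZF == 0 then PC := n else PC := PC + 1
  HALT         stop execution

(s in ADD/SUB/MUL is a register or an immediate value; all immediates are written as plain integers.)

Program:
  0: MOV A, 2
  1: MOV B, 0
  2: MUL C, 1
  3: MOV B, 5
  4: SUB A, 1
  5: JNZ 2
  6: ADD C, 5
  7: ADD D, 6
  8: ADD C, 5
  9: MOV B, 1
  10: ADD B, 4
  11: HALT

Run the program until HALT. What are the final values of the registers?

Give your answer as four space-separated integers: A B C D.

Answer: 0 5 10 6

Derivation:
Step 1: PC=0 exec 'MOV A, 2'. After: A=2 B=0 C=0 D=0 ZF=0 PC=1
Step 2: PC=1 exec 'MOV B, 0'. After: A=2 B=0 C=0 D=0 ZF=0 PC=2
Step 3: PC=2 exec 'MUL C, 1'. After: A=2 B=0 C=0 D=0 ZF=1 PC=3
Step 4: PC=3 exec 'MOV B, 5'. After: A=2 B=5 C=0 D=0 ZF=1 PC=4
Step 5: PC=4 exec 'SUB A, 1'. After: A=1 B=5 C=0 D=0 ZF=0 PC=5
Step 6: PC=5 exec 'JNZ 2'. After: A=1 B=5 C=0 D=0 ZF=0 PC=2
Step 7: PC=2 exec 'MUL C, 1'. After: A=1 B=5 C=0 D=0 ZF=1 PC=3
Step 8: PC=3 exec 'MOV B, 5'. After: A=1 B=5 C=0 D=0 ZF=1 PC=4
Step 9: PC=4 exec 'SUB A, 1'. After: A=0 B=5 C=0 D=0 ZF=1 PC=5
Step 10: PC=5 exec 'JNZ 2'. After: A=0 B=5 C=0 D=0 ZF=1 PC=6
Step 11: PC=6 exec 'ADD C, 5'. After: A=0 B=5 C=5 D=0 ZF=0 PC=7
Step 12: PC=7 exec 'ADD D, 6'. After: A=0 B=5 C=5 D=6 ZF=0 PC=8
Step 13: PC=8 exec 'ADD C, 5'. After: A=0 B=5 C=10 D=6 ZF=0 PC=9
Step 14: PC=9 exec 'MOV B, 1'. After: A=0 B=1 C=10 D=6 ZF=0 PC=10
Step 15: PC=10 exec 'ADD B, 4'. After: A=0 B=5 C=10 D=6 ZF=0 PC=11
Step 16: PC=11 exec 'HALT'. After: A=0 B=5 C=10 D=6 ZF=0 PC=11 HALTED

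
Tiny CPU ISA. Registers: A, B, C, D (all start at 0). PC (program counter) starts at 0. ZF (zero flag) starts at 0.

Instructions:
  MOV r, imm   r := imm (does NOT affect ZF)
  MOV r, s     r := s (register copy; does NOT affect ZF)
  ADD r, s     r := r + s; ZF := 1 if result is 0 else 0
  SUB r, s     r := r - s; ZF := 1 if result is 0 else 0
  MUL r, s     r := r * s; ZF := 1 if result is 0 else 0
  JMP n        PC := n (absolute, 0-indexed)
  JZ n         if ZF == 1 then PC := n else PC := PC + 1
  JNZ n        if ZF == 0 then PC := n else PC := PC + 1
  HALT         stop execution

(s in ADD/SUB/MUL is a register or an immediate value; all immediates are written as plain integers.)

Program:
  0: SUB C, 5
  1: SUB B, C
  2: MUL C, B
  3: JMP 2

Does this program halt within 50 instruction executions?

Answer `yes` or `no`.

Step 1: PC=0 exec 'SUB C, 5'. After: A=0 B=0 C=-5 D=0 ZF=0 PC=1
Step 2: PC=1 exec 'SUB B, C'. After: A=0 B=5 C=-5 D=0 ZF=0 PC=2
Step 3: PC=2 exec 'MUL C, B'. After: A=0 B=5 C=-25 D=0 ZF=0 PC=3
Step 4: PC=3 exec 'JMP 2'. After: A=0 B=5 C=-25 D=0 ZF=0 PC=2
Step 5: PC=2 exec 'MUL C, B'. After: A=0 B=5 C=-125 D=0 ZF=0 PC=3
Step 6: PC=3 exec 'JMP 2'. After: A=0 B=5 C=-125 D=0 ZF=0 PC=2
Step 7: PC=2 exec 'MUL C, B'. After: A=0 B=5 C=-625 D=0 ZF=0 PC=3
Step 8: PC=3 exec 'JMP 2'. After: A=0 B=5 C=-625 D=0 ZF=0 PC=2
Step 9: PC=2 exec 'MUL C, B'. After: A=0 B=5 C=-3125 D=0 ZF=0 PC=3
Step 10: PC=3 exec 'JMP 2'. After: A=0 B=5 C=-3125 D=0 ZF=0 PC=2
Step 11: PC=2 exec 'MUL C, B'. After: A=0 B=5 C=-15625 D=0 ZF=0 PC=3
Step 12: PC=3 exec 'JMP 2'. After: A=0 B=5 C=-15625 D=0 ZF=0 PC=2
Step 13: PC=2 exec 'MUL C, B'. After: A=0 B=5 C=-78125 D=0 ZF=0 PC=3
Step 14: PC=3 exec 'JMP 2'. After: A=0 B=5 C=-78125 D=0 ZF=0 PC=2
Step 15: PC=2 exec 'MUL C, B'. After: A=0 B=5 C=-390625 D=0 ZF=0 PC=3
After 50 steps: not halted. PC revisits the same instructions with no path to HALT; will never halt.

Answer: no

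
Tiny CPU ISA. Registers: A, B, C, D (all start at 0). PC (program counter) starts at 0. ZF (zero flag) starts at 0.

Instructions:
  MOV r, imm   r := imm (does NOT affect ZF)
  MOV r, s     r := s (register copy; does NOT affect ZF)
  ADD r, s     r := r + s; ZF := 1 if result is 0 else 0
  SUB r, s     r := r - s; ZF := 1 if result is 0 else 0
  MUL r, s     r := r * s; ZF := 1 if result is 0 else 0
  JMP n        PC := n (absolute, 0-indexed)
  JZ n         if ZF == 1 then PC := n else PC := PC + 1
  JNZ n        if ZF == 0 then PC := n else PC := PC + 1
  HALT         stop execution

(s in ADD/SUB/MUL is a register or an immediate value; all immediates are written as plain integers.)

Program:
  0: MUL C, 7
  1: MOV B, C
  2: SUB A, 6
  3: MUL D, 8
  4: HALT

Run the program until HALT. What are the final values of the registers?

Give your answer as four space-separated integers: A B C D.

Answer: -6 0 0 0

Derivation:
Step 1: PC=0 exec 'MUL C, 7'. After: A=0 B=0 C=0 D=0 ZF=1 PC=1
Step 2: PC=1 exec 'MOV B, C'. After: A=0 B=0 C=0 D=0 ZF=1 PC=2
Step 3: PC=2 exec 'SUB A, 6'. After: A=-6 B=0 C=0 D=0 ZF=0 PC=3
Step 4: PC=3 exec 'MUL D, 8'. After: A=-6 B=0 C=0 D=0 ZF=1 PC=4
Step 5: PC=4 exec 'HALT'. After: A=-6 B=0 C=0 D=0 ZF=1 PC=4 HALTED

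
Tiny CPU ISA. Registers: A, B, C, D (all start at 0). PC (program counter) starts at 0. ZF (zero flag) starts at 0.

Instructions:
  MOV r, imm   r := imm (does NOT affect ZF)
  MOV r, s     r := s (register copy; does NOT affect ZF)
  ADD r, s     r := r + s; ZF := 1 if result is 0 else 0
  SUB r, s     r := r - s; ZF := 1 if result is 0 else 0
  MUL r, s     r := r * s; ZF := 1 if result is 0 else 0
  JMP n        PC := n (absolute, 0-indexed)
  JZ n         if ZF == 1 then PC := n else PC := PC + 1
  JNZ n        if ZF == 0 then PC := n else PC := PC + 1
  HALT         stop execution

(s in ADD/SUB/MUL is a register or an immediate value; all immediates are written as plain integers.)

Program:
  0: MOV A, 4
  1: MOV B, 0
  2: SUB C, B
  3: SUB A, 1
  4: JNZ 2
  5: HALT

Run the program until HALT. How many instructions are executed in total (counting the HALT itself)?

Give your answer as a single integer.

Step 1: PC=0 exec 'MOV A, 4'. After: A=4 B=0 C=0 D=0 ZF=0 PC=1
Step 2: PC=1 exec 'MOV B, 0'. After: A=4 B=0 C=0 D=0 ZF=0 PC=2
Step 3: PC=2 exec 'SUB C, B'. After: A=4 B=0 C=0 D=0 ZF=1 PC=3
Step 4: PC=3 exec 'SUB A, 1'. After: A=3 B=0 C=0 D=0 ZF=0 PC=4
Step 5: PC=4 exec 'JNZ 2'. After: A=3 B=0 C=0 D=0 ZF=0 PC=2
Step 6: PC=2 exec 'SUB C, B'. After: A=3 B=0 C=0 D=0 ZF=1 PC=3
Step 7: PC=3 exec 'SUB A, 1'. After: A=2 B=0 C=0 D=0 ZF=0 PC=4
Step 8: PC=4 exec 'JNZ 2'. After: A=2 B=0 C=0 D=0 ZF=0 PC=2
Step 9: PC=2 exec 'SUB C, B'. After: A=2 B=0 C=0 D=0 ZF=1 PC=3
Step 10: PC=3 exec 'SUB A, 1'. After: A=1 B=0 C=0 D=0 ZF=0 PC=4
Step 11: PC=4 exec 'JNZ 2'. After: A=1 B=0 C=0 D=0 ZF=0 PC=2
Step 12: PC=2 exec 'SUB C, B'. After: A=1 B=0 C=0 D=0 ZF=1 PC=3
Step 13: PC=3 exec 'SUB A, 1'. After: A=0 B=0 C=0 D=0 ZF=1 PC=4
Step 14: PC=4 exec 'JNZ 2'. After: A=0 B=0 C=0 D=0 ZF=1 PC=5
Step 15: PC=5 exec 'HALT'. After: A=0 B=0 C=0 D=0 ZF=1 PC=5 HALTED
Total instructions executed: 15

Answer: 15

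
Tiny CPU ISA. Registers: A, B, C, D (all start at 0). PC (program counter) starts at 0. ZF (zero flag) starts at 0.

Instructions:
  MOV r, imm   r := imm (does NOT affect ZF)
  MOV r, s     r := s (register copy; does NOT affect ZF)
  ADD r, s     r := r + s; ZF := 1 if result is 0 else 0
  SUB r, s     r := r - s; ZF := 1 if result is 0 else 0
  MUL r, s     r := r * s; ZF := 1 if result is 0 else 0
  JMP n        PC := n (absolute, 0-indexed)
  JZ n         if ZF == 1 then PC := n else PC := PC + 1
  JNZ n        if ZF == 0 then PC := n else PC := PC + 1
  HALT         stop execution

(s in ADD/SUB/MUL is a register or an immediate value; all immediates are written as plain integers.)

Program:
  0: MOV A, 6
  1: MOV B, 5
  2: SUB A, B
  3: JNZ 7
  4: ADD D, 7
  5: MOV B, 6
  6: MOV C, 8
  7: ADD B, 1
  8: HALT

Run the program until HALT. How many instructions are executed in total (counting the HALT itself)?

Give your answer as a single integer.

Step 1: PC=0 exec 'MOV A, 6'. After: A=6 B=0 C=0 D=0 ZF=0 PC=1
Step 2: PC=1 exec 'MOV B, 5'. After: A=6 B=5 C=0 D=0 ZF=0 PC=2
Step 3: PC=2 exec 'SUB A, B'. After: A=1 B=5 C=0 D=0 ZF=0 PC=3
Step 4: PC=3 exec 'JNZ 7'. After: A=1 B=5 C=0 D=0 ZF=0 PC=7
Step 5: PC=7 exec 'ADD B, 1'. After: A=1 B=6 C=0 D=0 ZF=0 PC=8
Step 6: PC=8 exec 'HALT'. After: A=1 B=6 C=0 D=0 ZF=0 PC=8 HALTED
Total instructions executed: 6

Answer: 6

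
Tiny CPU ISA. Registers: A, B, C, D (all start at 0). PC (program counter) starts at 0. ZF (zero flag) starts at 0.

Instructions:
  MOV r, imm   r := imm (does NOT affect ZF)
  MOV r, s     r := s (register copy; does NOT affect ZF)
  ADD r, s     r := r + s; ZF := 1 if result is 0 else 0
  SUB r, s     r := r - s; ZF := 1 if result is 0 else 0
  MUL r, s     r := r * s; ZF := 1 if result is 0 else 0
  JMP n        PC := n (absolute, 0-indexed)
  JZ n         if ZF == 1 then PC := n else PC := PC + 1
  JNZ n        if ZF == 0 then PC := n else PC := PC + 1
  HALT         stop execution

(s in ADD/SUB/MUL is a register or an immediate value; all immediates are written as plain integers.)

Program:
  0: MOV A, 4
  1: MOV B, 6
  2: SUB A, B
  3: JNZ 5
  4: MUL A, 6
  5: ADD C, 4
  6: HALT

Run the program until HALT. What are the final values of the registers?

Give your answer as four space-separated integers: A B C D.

Step 1: PC=0 exec 'MOV A, 4'. After: A=4 B=0 C=0 D=0 ZF=0 PC=1
Step 2: PC=1 exec 'MOV B, 6'. After: A=4 B=6 C=0 D=0 ZF=0 PC=2
Step 3: PC=2 exec 'SUB A, B'. After: A=-2 B=6 C=0 D=0 ZF=0 PC=3
Step 4: PC=3 exec 'JNZ 5'. After: A=-2 B=6 C=0 D=0 ZF=0 PC=5
Step 5: PC=5 exec 'ADD C, 4'. After: A=-2 B=6 C=4 D=0 ZF=0 PC=6
Step 6: PC=6 exec 'HALT'. After: A=-2 B=6 C=4 D=0 ZF=0 PC=6 HALTED

Answer: -2 6 4 0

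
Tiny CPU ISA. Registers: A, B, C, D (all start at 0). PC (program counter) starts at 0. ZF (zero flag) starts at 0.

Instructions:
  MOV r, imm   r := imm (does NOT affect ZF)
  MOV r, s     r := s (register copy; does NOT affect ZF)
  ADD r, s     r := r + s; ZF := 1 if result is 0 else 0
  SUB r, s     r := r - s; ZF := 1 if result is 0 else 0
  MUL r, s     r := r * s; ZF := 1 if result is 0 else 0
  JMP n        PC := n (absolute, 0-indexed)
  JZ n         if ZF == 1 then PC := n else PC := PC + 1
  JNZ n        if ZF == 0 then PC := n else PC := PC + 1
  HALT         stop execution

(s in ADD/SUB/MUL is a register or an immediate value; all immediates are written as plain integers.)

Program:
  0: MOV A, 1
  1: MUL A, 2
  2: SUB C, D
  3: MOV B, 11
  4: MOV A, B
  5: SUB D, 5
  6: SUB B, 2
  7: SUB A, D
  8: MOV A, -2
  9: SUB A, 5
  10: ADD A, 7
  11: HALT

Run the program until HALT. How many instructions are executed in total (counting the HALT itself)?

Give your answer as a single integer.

Step 1: PC=0 exec 'MOV A, 1'. After: A=1 B=0 C=0 D=0 ZF=0 PC=1
Step 2: PC=1 exec 'MUL A, 2'. After: A=2 B=0 C=0 D=0 ZF=0 PC=2
Step 3: PC=2 exec 'SUB C, D'. After: A=2 B=0 C=0 D=0 ZF=1 PC=3
Step 4: PC=3 exec 'MOV B, 11'. After: A=2 B=11 C=0 D=0 ZF=1 PC=4
Step 5: PC=4 exec 'MOV A, B'. After: A=11 B=11 C=0 D=0 ZF=1 PC=5
Step 6: PC=5 exec 'SUB D, 5'. After: A=11 B=11 C=0 D=-5 ZF=0 PC=6
Step 7: PC=6 exec 'SUB B, 2'. After: A=11 B=9 C=0 D=-5 ZF=0 PC=7
Step 8: PC=7 exec 'SUB A, D'. After: A=16 B=9 C=0 D=-5 ZF=0 PC=8
Step 9: PC=8 exec 'MOV A, -2'. After: A=-2 B=9 C=0 D=-5 ZF=0 PC=9
Step 10: PC=9 exec 'SUB A, 5'. After: A=-7 B=9 C=0 D=-5 ZF=0 PC=10
Step 11: PC=10 exec 'ADD A, 7'. After: A=0 B=9 C=0 D=-5 ZF=1 PC=11
Step 12: PC=11 exec 'HALT'. After: A=0 B=9 C=0 D=-5 ZF=1 PC=11 HALTED
Total instructions executed: 12

Answer: 12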